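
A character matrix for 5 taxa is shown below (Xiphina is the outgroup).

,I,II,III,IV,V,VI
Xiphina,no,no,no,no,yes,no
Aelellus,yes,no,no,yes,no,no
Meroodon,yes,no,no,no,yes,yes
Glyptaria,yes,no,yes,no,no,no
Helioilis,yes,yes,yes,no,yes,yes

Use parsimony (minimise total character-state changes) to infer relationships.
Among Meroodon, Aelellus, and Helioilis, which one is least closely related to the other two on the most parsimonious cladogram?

Character polarity is set by the outgroup: the derived state is whichever differs from the outgroup's state, so for V the derived state is 'no', and for the remaining characters it is 'yes'.
I (derived state 'yes') is shared by all ingroup taxa — unites the whole ingroup.
II: derived state 'yes' in Helioilis only — an autapomorphy, so it tells us nothing about relationships among taxa.
III groups Glyptaria and Helioilis, which is incompatible with the clades supported by the remaining characters; treating it as convergent (homoplasy) costs fewer steps than any alternative tree.
IV: derived state 'yes' in Aelellus only — an autapomorphy, so it tells us nothing about relationships among taxa.
V: derived state 'no' in Aelellus and Glyptaria only — synapomorphy for {Aelellus, Glyptaria}.
VI: derived state 'yes' in Helioilis and Meroodon only — synapomorphy for {Helioilis, Meroodon}.
Most parsimonious ingroup topology: ((Aelellus,Glyptaria),(Meroodon,Helioilis)).
Helioilis and Meroodon share a more recent common ancestor with each other than either does with Aelellus, so Aelellus is the least closely related of the three.

Aelellus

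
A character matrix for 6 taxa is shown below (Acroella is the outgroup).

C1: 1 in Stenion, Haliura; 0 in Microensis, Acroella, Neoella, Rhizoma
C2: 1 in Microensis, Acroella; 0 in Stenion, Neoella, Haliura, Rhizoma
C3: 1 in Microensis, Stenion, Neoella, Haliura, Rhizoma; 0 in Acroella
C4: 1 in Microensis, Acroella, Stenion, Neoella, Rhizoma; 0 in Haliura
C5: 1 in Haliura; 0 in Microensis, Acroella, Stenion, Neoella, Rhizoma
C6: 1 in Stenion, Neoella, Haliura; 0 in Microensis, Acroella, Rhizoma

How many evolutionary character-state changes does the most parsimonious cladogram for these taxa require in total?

Character polarity is set by the outgroup: the derived state is whichever differs from the outgroup's state, so for C2, C4 the derived state is '0', and for the remaining characters it is '1'.
Only Haliura and Stenion show the derived state '1' for C1, supporting them as a clade.
Only Haliura, Neoella, Rhizoma, and Stenion show the derived state '0' for C2, supporting them as a clade.
C3 (derived state '1') is shared by all ingroup taxa — unites the whole ingroup.
C4 (derived state '0') is unique to Haliura (autapomorphy; uninformative for grouping).
C5 (derived state '1') is unique to Haliura (autapomorphy; uninformative for grouping).
C6 (derived state '1') is shared by Haliura, Neoella, and Stenion — a synapomorphy uniting that clade.
Most parsimonious ingroup topology: ((((Haliura,Stenion),Neoella),Rhizoma),Microensis).
Changes per character on this tree: C1: 1; C2: 1; C3: 1; C4: 1; C5: 1; C6: 1.
Total = 6.

6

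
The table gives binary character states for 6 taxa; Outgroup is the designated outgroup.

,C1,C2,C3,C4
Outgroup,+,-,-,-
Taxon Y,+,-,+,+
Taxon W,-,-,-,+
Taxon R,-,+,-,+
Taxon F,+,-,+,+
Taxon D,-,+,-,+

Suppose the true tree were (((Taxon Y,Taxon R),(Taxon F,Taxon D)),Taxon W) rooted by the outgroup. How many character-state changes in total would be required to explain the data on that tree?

8

Map each character onto (((Taxon Y,Taxon R),(Taxon F,Taxon D)),Taxon W) (rooted by Outgroup) and count the minimum state changes it requires (Fitch parsimony):
C1: 3; C2: 2; C3: 2; C4: 1.
Total tree length = 8.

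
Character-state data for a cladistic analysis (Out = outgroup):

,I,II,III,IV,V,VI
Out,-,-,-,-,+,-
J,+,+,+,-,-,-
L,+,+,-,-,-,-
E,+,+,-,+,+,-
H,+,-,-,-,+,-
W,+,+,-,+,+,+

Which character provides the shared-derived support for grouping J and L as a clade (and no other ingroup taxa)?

Character polarity is set by the outgroup: the derived state is whichever differs from the outgroup's state, so for V the derived state is '-', and for the remaining characters it is '+'.
I (derived state '+') is shared by all ingroup taxa — unites the whole ingroup.
Only E, J, L, and W show the derived state '+' for II, supporting them as a clade.
III (derived state '+') is unique to J (autapomorphy; uninformative for grouping).
IV: derived state '+' in E and W only — synapomorphy for {E, W}.
V (derived state '-') is shared by J and L — a synapomorphy uniting that clade.
VI: derived state '+' in W only — an autapomorphy, so it tells us nothing about relationships among taxa.
Most parsimonious ingroup topology: (((J,L),(E,W)),H).
The clade {J, L} is supported by V: its derived state '-' occurs in exactly those taxa and in no other taxon (including the outgroup).

V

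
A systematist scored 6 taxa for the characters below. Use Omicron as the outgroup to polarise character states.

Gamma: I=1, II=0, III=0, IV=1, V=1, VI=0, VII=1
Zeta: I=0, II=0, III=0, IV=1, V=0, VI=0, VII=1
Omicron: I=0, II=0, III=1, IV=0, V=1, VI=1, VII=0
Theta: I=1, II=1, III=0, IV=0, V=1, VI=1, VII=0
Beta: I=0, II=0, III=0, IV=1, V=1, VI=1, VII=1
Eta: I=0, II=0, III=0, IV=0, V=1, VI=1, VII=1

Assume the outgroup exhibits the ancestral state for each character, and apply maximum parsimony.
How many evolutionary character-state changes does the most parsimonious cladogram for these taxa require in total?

8

Character polarity is set by the outgroup: the derived state is whichever differs from the outgroup's state, so for III, V, VI the derived state is '0', and for the remaining characters it is '1'.
I (state '1') occurs in Gamma and Theta but conflicts with the nesting implied by the other characters — most parsimoniously interpreted as homoplasy.
II (derived state '1') is unique to Theta (autapomorphy; uninformative for grouping).
All ingroup taxa share the derived state '0' for III; it defines the ingroup but does not resolve relationships within it.
Only Beta, Gamma, and Zeta show the derived state '1' for IV, supporting them as a clade.
V (derived state '0') is unique to Zeta (autapomorphy; uninformative for grouping).
VI (derived state '0') is shared by Gamma and Zeta — a synapomorphy uniting that clade.
Only Beta, Eta, Gamma, and Zeta show the derived state '1' for VII, supporting them as a clade.
Most parsimonious ingroup topology: ((Eta,(Beta,(Zeta,Gamma))),Theta).
Changes per character on this tree: I: 2; II: 1; III: 1; IV: 1; V: 1; VI: 1; VII: 1.
Total = 8.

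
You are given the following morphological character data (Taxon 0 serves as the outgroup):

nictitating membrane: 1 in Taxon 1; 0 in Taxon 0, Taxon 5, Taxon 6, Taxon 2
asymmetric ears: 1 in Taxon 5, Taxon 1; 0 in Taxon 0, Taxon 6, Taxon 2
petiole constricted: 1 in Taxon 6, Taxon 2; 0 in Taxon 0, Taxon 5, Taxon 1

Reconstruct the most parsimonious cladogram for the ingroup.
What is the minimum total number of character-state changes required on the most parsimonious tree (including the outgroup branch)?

The outgroup has state '0' for every character, so '1' is the derived state throughout.
nictitating membrane (derived state '1') is unique to Taxon 1 (autapomorphy; uninformative for grouping).
Only Taxon 1 and Taxon 5 show the derived state '1' for asymmetric ears, supporting them as a clade.
petiole constricted: derived state '1' in Taxon 2 and Taxon 6 only — synapomorphy for {Taxon 2, Taxon 6}.
Most parsimonious ingroup topology: ((Taxon 5,Taxon 1),(Taxon 6,Taxon 2)).
Changes per character on this tree: nictitating membrane: 1; asymmetric ears: 1; petiole constricted: 1.
Total = 3.

3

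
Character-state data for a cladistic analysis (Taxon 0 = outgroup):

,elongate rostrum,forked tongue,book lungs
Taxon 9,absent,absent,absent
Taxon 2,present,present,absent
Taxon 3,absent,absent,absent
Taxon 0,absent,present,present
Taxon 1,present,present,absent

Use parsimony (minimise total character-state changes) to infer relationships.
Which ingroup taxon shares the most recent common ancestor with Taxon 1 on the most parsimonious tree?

Taxon 2

Character polarity is set by the outgroup: the derived state is whichever differs from the outgroup's state, so for forked tongue, book lungs the derived state is 'absent', and for the remaining characters it is 'present'.
elongate rostrum: derived state 'present' in Taxon 1 and Taxon 2 only — synapomorphy for {Taxon 1, Taxon 2}.
forked tongue: derived state 'absent' in Taxon 3 and Taxon 9 only — synapomorphy for {Taxon 3, Taxon 9}.
All ingroup taxa share the derived state 'absent' for book lungs; it defines the ingroup but does not resolve relationships within it.
Most parsimonious ingroup topology: ((Taxon 2,Taxon 1),(Taxon 9,Taxon 3)).
Taxon 1 and Taxon 2 form a cherry on this tree, so they are sister taxa.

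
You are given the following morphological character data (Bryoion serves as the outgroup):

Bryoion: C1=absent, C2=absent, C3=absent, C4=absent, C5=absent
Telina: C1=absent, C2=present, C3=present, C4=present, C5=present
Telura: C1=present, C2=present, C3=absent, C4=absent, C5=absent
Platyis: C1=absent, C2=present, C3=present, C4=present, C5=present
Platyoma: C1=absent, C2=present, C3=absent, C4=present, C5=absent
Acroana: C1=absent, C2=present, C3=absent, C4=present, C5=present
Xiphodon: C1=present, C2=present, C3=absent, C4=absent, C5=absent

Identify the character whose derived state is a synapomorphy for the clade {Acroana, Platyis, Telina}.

C5

The outgroup has state 'absent' for every character, so 'present' is the derived state throughout.
C1 (derived state 'present') is shared by Telura and Xiphodon — a synapomorphy uniting that clade.
All ingroup taxa share the derived state 'present' for C2; it defines the ingroup but does not resolve relationships within it.
C3: derived state 'present' in Platyis and Telina only — synapomorphy for {Platyis, Telina}.
C4: derived state 'present' in Acroana, Platyis, Platyoma, and Telina only — synapomorphy for {Acroana, Platyis, Platyoma, Telina}.
Only Acroana, Platyis, and Telina show the derived state 'present' for C5, supporting them as a clade.
Most parsimonious ingroup topology: ((((Telina,Platyis),Acroana),Platyoma),(Telura,Xiphodon)).
The clade {Acroana, Platyis, Telina} is supported by C5: its derived state 'present' occurs in exactly those taxa and in no other taxon (including the outgroup).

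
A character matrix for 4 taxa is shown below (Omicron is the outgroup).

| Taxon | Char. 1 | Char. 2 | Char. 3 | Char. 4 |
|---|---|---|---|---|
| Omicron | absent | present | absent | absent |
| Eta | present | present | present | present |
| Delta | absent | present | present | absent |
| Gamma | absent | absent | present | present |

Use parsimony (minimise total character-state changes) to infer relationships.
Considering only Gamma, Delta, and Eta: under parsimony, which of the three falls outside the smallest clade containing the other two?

Delta

Character polarity is set by the outgroup: the derived state is whichever differs from the outgroup's state, so for Char. 2 the derived state is 'absent', and for the remaining characters it is 'present'.
Char. 1 (derived state 'present') is unique to Eta (autapomorphy; uninformative for grouping).
Char. 2: derived state 'absent' in Gamma only — an autapomorphy, so it tells us nothing about relationships among taxa.
Char. 3 (derived state 'present') is shared by all ingroup taxa — unites the whole ingroup.
Char. 4: derived state 'present' in Eta and Gamma only — synapomorphy for {Eta, Gamma}.
Most parsimonious ingroup topology: ((Eta,Gamma),Delta).
Gamma and Eta share a more recent common ancestor with each other than either does with Delta, so Delta is the least closely related of the three.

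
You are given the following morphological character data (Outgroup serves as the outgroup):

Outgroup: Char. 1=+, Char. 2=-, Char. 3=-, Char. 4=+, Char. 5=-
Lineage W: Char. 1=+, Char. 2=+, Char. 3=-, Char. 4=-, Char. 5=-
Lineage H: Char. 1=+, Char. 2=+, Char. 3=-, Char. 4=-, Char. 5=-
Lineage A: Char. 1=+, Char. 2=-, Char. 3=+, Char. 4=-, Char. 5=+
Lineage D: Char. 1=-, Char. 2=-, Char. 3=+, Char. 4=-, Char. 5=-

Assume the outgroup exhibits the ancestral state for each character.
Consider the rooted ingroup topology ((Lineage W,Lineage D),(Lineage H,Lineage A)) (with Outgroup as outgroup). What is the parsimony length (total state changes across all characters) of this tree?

Map each character onto ((Lineage W,Lineage D),(Lineage H,Lineage A)) (rooted by Outgroup) and count the minimum state changes it requires (Fitch parsimony):
Char. 1: 1; Char. 2: 2; Char. 3: 2; Char. 4: 1; Char. 5: 1.
Total tree length = 7.

7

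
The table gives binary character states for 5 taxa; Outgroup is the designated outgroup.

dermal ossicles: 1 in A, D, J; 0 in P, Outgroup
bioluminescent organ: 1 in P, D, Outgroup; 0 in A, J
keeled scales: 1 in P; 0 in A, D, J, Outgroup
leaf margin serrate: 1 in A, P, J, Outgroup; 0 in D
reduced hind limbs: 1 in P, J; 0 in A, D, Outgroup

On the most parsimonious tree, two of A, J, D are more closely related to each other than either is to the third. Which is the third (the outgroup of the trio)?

Character polarity is set by the outgroup: the derived state is whichever differs from the outgroup's state, so for bioluminescent organ, leaf margin serrate the derived state is '0', and for the remaining characters it is '1'.
Only A, D, and J show the derived state '1' for dermal ossicles, supporting them as a clade.
bioluminescent organ (derived state '0') is shared by A and J — a synapomorphy uniting that clade.
keeled scales (derived state '1') is unique to P (autapomorphy; uninformative for grouping).
leaf margin serrate (derived state '0') is unique to D (autapomorphy; uninformative for grouping).
reduced hind limbs groups J and P, which is incompatible with the clades supported by the remaining characters; treating it as convergent (homoplasy) costs fewer steps than any alternative tree.
Most parsimonious ingroup topology: (((J,A),D),P).
J and A share a more recent common ancestor with each other than either does with D, so D is the least closely related of the three.

D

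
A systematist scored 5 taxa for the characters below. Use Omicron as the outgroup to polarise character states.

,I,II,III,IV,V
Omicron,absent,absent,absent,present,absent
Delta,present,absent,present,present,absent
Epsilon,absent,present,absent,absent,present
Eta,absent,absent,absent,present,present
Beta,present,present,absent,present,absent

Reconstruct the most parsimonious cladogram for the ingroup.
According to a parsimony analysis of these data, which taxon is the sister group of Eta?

Epsilon

Character polarity is set by the outgroup: the derived state is whichever differs from the outgroup's state, so for IV the derived state is 'absent', and for the remaining characters it is 'present'.
I (derived state 'present') is shared by Beta and Delta — a synapomorphy uniting that clade.
II (state 'present') occurs in Beta and Epsilon but conflicts with the nesting implied by the other characters — most parsimoniously interpreted as homoplasy.
III (derived state 'present') is unique to Delta (autapomorphy; uninformative for grouping).
IV (derived state 'absent') is unique to Epsilon (autapomorphy; uninformative for grouping).
V: derived state 'present' in Epsilon and Eta only — synapomorphy for {Epsilon, Eta}.
Most parsimonious ingroup topology: ((Delta,Beta),(Epsilon,Eta)).
Eta and Epsilon form a cherry on this tree, so they are sister taxa.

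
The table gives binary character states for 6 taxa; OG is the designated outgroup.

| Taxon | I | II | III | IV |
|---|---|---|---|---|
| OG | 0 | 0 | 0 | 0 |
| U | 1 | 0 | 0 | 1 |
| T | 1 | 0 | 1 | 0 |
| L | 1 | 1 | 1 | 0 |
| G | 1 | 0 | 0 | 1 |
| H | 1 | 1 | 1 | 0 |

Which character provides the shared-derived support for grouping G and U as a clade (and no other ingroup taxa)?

IV

The outgroup has state '0' for every character, so '1' is the derived state throughout.
I (derived state '1') is shared by all ingroup taxa — unites the whole ingroup.
II: derived state '1' in H and L only — synapomorphy for {H, L}.
Only H, L, and T show the derived state '1' for III, supporting them as a clade.
Only G and U show the derived state '1' for IV, supporting them as a clade.
Most parsimonious ingroup topology: ((U,G),(T,(L,H))).
The clade {G, U} is supported by IV: its derived state '1' occurs in exactly those taxa and in no other taxon (including the outgroup).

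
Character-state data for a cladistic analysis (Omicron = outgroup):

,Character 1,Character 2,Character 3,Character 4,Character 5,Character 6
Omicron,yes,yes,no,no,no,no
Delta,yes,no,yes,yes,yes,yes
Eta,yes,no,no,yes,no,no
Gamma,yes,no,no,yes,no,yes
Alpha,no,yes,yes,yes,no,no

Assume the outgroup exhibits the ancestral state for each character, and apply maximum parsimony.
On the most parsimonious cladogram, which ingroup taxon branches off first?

Alpha

Character polarity is set by the outgroup: the derived state is whichever differs from the outgroup's state, so for Character 1, Character 2 the derived state is 'no', and for the remaining characters it is 'yes'.
Character 1: derived state 'no' in Alpha only — an autapomorphy, so it tells us nothing about relationships among taxa.
Character 2 (derived state 'no') is shared by Delta, Eta, and Gamma — a synapomorphy uniting that clade.
Character 3 groups Alpha and Delta, which is incompatible with the clades supported by the remaining characters; treating it as convergent (homoplasy) costs fewer steps than any alternative tree.
All ingroup taxa share the derived state 'yes' for Character 4; it defines the ingroup but does not resolve relationships within it.
Character 5: derived state 'yes' in Delta only — an autapomorphy, so it tells us nothing about relationships among taxa.
Character 6: derived state 'yes' in Delta and Gamma only — synapomorphy for {Delta, Gamma}.
Most parsimonious ingroup topology: (((Delta,Gamma),Eta),Alpha).
Alpha is sister to the clade containing all other ingroup taxa, so it is the earliest-diverging (most basal) ingroup lineage.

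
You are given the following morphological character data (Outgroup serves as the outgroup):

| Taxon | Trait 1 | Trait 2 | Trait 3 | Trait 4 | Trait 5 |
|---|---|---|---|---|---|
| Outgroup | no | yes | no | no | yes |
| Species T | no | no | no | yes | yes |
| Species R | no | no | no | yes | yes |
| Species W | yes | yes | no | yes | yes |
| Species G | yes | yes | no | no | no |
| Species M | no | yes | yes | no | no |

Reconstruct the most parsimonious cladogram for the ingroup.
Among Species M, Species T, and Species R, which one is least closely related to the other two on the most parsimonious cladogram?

Species M

Character polarity is set by the outgroup: the derived state is whichever differs from the outgroup's state, so for Trait 2, Trait 5 the derived state is 'no', and for the remaining characters it is 'yes'.
Trait 1 (state 'yes') occurs in Species G and Species W but conflicts with the nesting implied by the other characters — most parsimoniously interpreted as homoplasy.
Trait 2: derived state 'no' in Species R and Species T only — synapomorphy for {Species R, Species T}.
Trait 3 (derived state 'yes') is unique to Species M (autapomorphy; uninformative for grouping).
Trait 4 (derived state 'yes') is shared by Species R, Species T, and Species W — a synapomorphy uniting that clade.
Only Species G and Species M show the derived state 'no' for Trait 5, supporting them as a clade.
Most parsimonious ingroup topology: (((Species T,Species R),Species W),(Species G,Species M)).
Species T and Species R share a more recent common ancestor with each other than either does with Species M, so Species M is the least closely related of the three.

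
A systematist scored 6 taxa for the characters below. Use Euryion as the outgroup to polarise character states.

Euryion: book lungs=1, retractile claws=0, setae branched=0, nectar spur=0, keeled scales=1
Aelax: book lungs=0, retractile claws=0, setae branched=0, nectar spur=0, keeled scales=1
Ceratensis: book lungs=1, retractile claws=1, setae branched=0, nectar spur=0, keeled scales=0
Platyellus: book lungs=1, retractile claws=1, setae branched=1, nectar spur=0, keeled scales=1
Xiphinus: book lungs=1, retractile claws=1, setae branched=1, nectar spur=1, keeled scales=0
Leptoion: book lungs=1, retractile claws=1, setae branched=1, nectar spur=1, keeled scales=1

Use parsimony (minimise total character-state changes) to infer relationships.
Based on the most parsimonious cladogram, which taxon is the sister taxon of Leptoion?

Character polarity is set by the outgroup: the derived state is whichever differs from the outgroup's state, so for book lungs, keeled scales the derived state is '0', and for the remaining characters it is '1'.
book lungs: derived state '0' in Aelax only — an autapomorphy, so it tells us nothing about relationships among taxa.
Only Ceratensis, Leptoion, Platyellus, and Xiphinus show the derived state '1' for retractile claws, supporting them as a clade.
setae branched: derived state '1' in Leptoion, Platyellus, and Xiphinus only — synapomorphy for {Leptoion, Platyellus, Xiphinus}.
nectar spur (derived state '1') is shared by Leptoion and Xiphinus — a synapomorphy uniting that clade.
keeled scales groups Ceratensis and Xiphinus, which is incompatible with the clades supported by the remaining characters; treating it as convergent (homoplasy) costs fewer steps than any alternative tree.
Most parsimonious ingroup topology: (Aelax,(Ceratensis,(Platyellus,(Xiphinus,Leptoion)))).
Leptoion and Xiphinus form a cherry on this tree, so they are sister taxa.

Xiphinus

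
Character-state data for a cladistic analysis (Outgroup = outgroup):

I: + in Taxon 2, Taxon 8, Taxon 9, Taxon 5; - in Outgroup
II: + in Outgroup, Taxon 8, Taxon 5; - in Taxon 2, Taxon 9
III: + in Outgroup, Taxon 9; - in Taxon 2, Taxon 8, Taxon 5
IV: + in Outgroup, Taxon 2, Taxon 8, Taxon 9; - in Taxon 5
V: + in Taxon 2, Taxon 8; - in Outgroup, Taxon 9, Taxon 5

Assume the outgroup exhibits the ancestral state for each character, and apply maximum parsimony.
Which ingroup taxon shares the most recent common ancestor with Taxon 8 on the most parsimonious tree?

Character polarity is set by the outgroup: the derived state is whichever differs from the outgroup's state, so for II, III, IV the derived state is '-', and for the remaining characters it is '+'.
All ingroup taxa share the derived state '+' for I; it defines the ingroup but does not resolve relationships within it.
II (state '-') occurs in Taxon 2 and Taxon 9 but conflicts with the nesting implied by the other characters — most parsimoniously interpreted as homoplasy.
III: derived state '-' in Taxon 2, Taxon 5, and Taxon 8 only — synapomorphy for {Taxon 2, Taxon 5, Taxon 8}.
IV: derived state '-' in Taxon 5 only — an autapomorphy, so it tells us nothing about relationships among taxa.
V: derived state '+' in Taxon 2 and Taxon 8 only — synapomorphy for {Taxon 2, Taxon 8}.
Most parsimonious ingroup topology: (((Taxon 2,Taxon 8),Taxon 5),Taxon 9).
Taxon 8 and Taxon 2 form a cherry on this tree, so they are sister taxa.

Taxon 2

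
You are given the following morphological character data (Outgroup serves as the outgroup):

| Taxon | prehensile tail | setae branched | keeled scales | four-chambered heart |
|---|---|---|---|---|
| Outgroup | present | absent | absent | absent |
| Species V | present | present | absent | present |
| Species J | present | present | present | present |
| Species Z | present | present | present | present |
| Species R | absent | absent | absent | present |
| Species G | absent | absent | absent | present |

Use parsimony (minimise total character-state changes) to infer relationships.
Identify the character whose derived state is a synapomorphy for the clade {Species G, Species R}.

Character polarity is set by the outgroup: the derived state is whichever differs from the outgroup's state, so for prehensile tail the derived state is 'absent', and for the remaining characters it is 'present'.
Only Species G and Species R show the derived state 'absent' for prehensile tail, supporting them as a clade.
setae branched (derived state 'present') is shared by Species J, Species V, and Species Z — a synapomorphy uniting that clade.
Only Species J and Species Z show the derived state 'present' for keeled scales, supporting them as a clade.
four-chambered heart (derived state 'present') is shared by all ingroup taxa — unites the whole ingroup.
Most parsimonious ingroup topology: ((Species V,(Species J,Species Z)),(Species R,Species G)).
The clade {Species G, Species R} is supported by prehensile tail: its derived state 'absent' occurs in exactly those taxa and in no other taxon (including the outgroup).

prehensile tail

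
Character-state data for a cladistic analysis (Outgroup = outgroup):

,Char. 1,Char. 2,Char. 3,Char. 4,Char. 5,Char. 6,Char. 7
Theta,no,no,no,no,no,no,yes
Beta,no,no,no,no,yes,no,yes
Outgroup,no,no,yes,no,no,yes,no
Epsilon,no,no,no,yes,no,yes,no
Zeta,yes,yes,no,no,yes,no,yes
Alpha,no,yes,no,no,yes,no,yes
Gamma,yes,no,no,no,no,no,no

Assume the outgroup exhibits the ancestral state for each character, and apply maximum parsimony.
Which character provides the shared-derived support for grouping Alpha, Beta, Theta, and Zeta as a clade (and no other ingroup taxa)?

Char. 7

Character polarity is set by the outgroup: the derived state is whichever differs from the outgroup's state, so for Char. 3, Char. 6 the derived state is 'no', and for the remaining characters it is 'yes'.
Char. 1 groups Gamma and Zeta, which is incompatible with the clades supported by the remaining characters; treating it as convergent (homoplasy) costs fewer steps than any alternative tree.
Char. 2: derived state 'yes' in Alpha and Zeta only — synapomorphy for {Alpha, Zeta}.
All ingroup taxa share the derived state 'no' for Char. 3; it defines the ingroup but does not resolve relationships within it.
Char. 4 (derived state 'yes') is unique to Epsilon (autapomorphy; uninformative for grouping).
Only Alpha, Beta, and Zeta show the derived state 'yes' for Char. 5, supporting them as a clade.
Char. 6: derived state 'no' in Alpha, Beta, Gamma, Theta, and Zeta only — synapomorphy for {Alpha, Beta, Gamma, Theta, Zeta}.
Only Alpha, Beta, Theta, and Zeta show the derived state 'yes' for Char. 7, supporting them as a clade.
Most parsimonious ingroup topology: (((Theta,(Beta,(Alpha,Zeta))),Gamma),Epsilon).
The clade {Alpha, Beta, Theta, Zeta} is supported by Char. 7: its derived state 'yes' occurs in exactly those taxa and in no other taxon (including the outgroup).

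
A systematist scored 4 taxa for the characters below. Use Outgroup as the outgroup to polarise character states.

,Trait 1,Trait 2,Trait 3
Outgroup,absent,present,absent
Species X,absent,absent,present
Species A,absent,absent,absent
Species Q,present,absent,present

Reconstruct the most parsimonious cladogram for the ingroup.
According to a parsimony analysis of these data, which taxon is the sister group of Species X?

Character polarity is set by the outgroup: the derived state is whichever differs from the outgroup's state, so for Trait 2 the derived state is 'absent', and for the remaining characters it is 'present'.
Trait 1: derived state 'present' in Species Q only — an autapomorphy, so it tells us nothing about relationships among taxa.
Trait 2 (derived state 'absent') is shared by all ingroup taxa — unites the whole ingroup.
Only Species Q and Species X show the derived state 'present' for Trait 3, supporting them as a clade.
Most parsimonious ingroup topology: ((Species X,Species Q),Species A).
Species X and Species Q form a cherry on this tree, so they are sister taxa.

Species Q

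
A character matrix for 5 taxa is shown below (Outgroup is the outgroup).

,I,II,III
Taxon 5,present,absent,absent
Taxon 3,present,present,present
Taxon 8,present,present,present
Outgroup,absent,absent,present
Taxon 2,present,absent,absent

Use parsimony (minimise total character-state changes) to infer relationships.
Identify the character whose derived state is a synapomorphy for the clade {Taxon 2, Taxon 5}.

Character polarity is set by the outgroup: the derived state is whichever differs from the outgroup's state, so for III the derived state is 'absent', and for the remaining characters it is 'present'.
All ingroup taxa share the derived state 'present' for I; it defines the ingroup but does not resolve relationships within it.
Only Taxon 3 and Taxon 8 show the derived state 'present' for II, supporting them as a clade.
III: derived state 'absent' in Taxon 2 and Taxon 5 only — synapomorphy for {Taxon 2, Taxon 5}.
Most parsimonious ingroup topology: ((Taxon 5,Taxon 2),(Taxon 8,Taxon 3)).
The clade {Taxon 2, Taxon 5} is supported by III: its derived state 'absent' occurs in exactly those taxa and in no other taxon (including the outgroup).

III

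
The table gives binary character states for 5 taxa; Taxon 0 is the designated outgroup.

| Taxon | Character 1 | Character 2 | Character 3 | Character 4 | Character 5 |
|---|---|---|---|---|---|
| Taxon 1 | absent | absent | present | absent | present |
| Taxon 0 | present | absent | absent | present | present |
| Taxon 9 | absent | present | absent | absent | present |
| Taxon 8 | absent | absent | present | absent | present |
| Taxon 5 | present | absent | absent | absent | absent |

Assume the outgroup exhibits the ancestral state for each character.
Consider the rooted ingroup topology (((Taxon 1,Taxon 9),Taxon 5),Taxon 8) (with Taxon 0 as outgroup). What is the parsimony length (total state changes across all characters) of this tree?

Map each character onto (((Taxon 1,Taxon 9),Taxon 5),Taxon 8) (rooted by Taxon 0) and count the minimum state changes it requires (Fitch parsimony):
Character 1: 2; Character 2: 1; Character 3: 2; Character 4: 1; Character 5: 1.
Total tree length = 7.

7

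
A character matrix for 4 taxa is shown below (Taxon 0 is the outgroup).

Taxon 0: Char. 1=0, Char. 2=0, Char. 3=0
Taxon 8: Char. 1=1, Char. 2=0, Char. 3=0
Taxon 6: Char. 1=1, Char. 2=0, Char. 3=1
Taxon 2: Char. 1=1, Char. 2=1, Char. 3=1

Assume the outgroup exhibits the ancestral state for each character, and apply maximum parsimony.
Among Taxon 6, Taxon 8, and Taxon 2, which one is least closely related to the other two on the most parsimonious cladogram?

Taxon 8

The outgroup has state '0' for every character, so '1' is the derived state throughout.
Char. 1 (derived state '1') is shared by all ingroup taxa — unites the whole ingroup.
Char. 2 (derived state '1') is unique to Taxon 2 (autapomorphy; uninformative for grouping).
Char. 3 (derived state '1') is shared by Taxon 2 and Taxon 6 — a synapomorphy uniting that clade.
Most parsimonious ingroup topology: (Taxon 8,(Taxon 6,Taxon 2)).
Taxon 6 and Taxon 2 share a more recent common ancestor with each other than either does with Taxon 8, so Taxon 8 is the least closely related of the three.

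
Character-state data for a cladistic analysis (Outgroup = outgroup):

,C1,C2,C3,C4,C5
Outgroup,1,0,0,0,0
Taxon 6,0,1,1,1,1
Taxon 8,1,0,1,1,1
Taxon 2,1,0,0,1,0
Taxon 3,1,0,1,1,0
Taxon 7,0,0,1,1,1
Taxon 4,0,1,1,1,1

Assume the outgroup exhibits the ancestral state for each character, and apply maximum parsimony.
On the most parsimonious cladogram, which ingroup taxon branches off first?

Character polarity is set by the outgroup: the derived state is whichever differs from the outgroup's state, so for C1 the derived state is '0', and for the remaining characters it is '1'.
C1 (derived state '0') is shared by Taxon 4, Taxon 6, and Taxon 7 — a synapomorphy uniting that clade.
Only Taxon 4 and Taxon 6 show the derived state '1' for C2, supporting them as a clade.
C3 (derived state '1') is shared by Taxon 3, Taxon 4, Taxon 6, Taxon 7, and Taxon 8 — a synapomorphy uniting that clade.
All ingroup taxa share the derived state '1' for C4; it defines the ingroup but does not resolve relationships within it.
C5: derived state '1' in Taxon 4, Taxon 6, Taxon 7, and Taxon 8 only — synapomorphy for {Taxon 4, Taxon 6, Taxon 7, Taxon 8}.
Most parsimonious ingroup topology: (((((Taxon 6,Taxon 4),Taxon 7),Taxon 8),Taxon 3),Taxon 2).
Taxon 2 is sister to the clade containing all other ingroup taxa, so it is the earliest-diverging (most basal) ingroup lineage.

Taxon 2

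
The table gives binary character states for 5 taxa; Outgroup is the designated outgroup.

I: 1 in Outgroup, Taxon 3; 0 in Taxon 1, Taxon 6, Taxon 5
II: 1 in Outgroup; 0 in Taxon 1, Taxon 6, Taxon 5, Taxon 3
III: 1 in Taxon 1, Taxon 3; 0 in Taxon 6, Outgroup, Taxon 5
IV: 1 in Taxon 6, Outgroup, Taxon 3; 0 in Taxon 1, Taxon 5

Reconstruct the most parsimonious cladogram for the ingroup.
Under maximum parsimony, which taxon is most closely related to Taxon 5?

Character polarity is set by the outgroup: the derived state is whichever differs from the outgroup's state, so for I, II, IV the derived state is '0', and for the remaining characters it is '1'.
I: derived state '0' in Taxon 1, Taxon 5, and Taxon 6 only — synapomorphy for {Taxon 1, Taxon 5, Taxon 6}.
All ingroup taxa share the derived state '0' for II; it defines the ingroup but does not resolve relationships within it.
III (state '1') occurs in Taxon 1 and Taxon 3 but conflicts with the nesting implied by the other characters — most parsimoniously interpreted as homoplasy.
IV: derived state '0' in Taxon 1 and Taxon 5 only — synapomorphy for {Taxon 1, Taxon 5}.
Most parsimonious ingroup topology: ((Taxon 6,(Taxon 5,Taxon 1)),Taxon 3).
Taxon 5 and Taxon 1 form a cherry on this tree, so they are sister taxa.

Taxon 1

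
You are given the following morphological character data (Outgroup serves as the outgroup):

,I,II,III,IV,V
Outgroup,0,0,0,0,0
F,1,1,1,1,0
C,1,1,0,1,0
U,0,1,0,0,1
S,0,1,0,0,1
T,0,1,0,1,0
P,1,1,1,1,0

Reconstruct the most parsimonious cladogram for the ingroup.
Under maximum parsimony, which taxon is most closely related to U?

The outgroup has state '0' for every character, so '1' is the derived state throughout.
I: derived state '1' in C, F, and P only — synapomorphy for {C, F, P}.
II (derived state '1') is shared by all ingroup taxa — unites the whole ingroup.
Only F and P show the derived state '1' for III, supporting them as a clade.
IV: derived state '1' in C, F, P, and T only — synapomorphy for {C, F, P, T}.
V (derived state '1') is shared by S and U — a synapomorphy uniting that clade.
Most parsimonious ingroup topology: ((((F,P),C),T),(U,S)).
U and S form a cherry on this tree, so they are sister taxa.

S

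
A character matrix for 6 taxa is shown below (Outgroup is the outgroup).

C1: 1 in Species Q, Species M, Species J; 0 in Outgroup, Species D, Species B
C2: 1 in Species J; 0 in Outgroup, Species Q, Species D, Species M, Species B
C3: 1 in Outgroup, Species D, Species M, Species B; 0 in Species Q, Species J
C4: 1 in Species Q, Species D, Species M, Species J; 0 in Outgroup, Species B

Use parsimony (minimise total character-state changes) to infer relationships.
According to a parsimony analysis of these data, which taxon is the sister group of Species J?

Character polarity is set by the outgroup: the derived state is whichever differs from the outgroup's state, so for C3 the derived state is '0', and for the remaining characters it is '1'.
C1: derived state '1' in Species J, Species M, and Species Q only — synapomorphy for {Species J, Species M, Species Q}.
C2: derived state '1' in Species J only — an autapomorphy, so it tells us nothing about relationships among taxa.
Only Species J and Species Q show the derived state '0' for C3, supporting them as a clade.
C4: derived state '1' in Species D, Species J, Species M, and Species Q only — synapomorphy for {Species D, Species J, Species M, Species Q}.
Most parsimonious ingroup topology: ((((Species Q,Species J),Species M),Species D),Species B).
Species J and Species Q form a cherry on this tree, so they are sister taxa.

Species Q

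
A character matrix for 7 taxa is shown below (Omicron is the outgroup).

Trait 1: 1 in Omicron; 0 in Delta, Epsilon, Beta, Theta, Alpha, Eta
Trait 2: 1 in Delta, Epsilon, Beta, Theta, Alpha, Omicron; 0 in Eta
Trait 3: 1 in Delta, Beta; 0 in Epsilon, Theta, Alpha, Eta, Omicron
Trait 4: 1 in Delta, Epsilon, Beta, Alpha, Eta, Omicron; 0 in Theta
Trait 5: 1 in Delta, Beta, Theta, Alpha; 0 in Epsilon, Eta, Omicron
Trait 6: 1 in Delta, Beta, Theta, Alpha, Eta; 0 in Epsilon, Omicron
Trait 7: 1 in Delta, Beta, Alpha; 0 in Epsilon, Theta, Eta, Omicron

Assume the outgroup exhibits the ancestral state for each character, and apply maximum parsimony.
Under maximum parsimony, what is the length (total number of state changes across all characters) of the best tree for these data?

Character polarity is set by the outgroup: the derived state is whichever differs from the outgroup's state, so for Trait 1, Trait 2, Trait 4 the derived state is '0', and for the remaining characters it is '1'.
All ingroup taxa share the derived state '0' for Trait 1; it defines the ingroup but does not resolve relationships within it.
Trait 2 (derived state '0') is unique to Eta (autapomorphy; uninformative for grouping).
Trait 3: derived state '1' in Beta and Delta only — synapomorphy for {Beta, Delta}.
Trait 4 (derived state '0') is unique to Theta (autapomorphy; uninformative for grouping).
Trait 5: derived state '1' in Alpha, Beta, Delta, and Theta only — synapomorphy for {Alpha, Beta, Delta, Theta}.
Only Alpha, Beta, Delta, Eta, and Theta show the derived state '1' for Trait 6, supporting them as a clade.
Trait 7: derived state '1' in Alpha, Beta, and Delta only — synapomorphy for {Alpha, Beta, Delta}.
Most parsimonious ingroup topology: ((((Alpha,(Beta,Delta)),Theta),Eta),Epsilon).
Changes per character on this tree: Trait 1: 1; Trait 2: 1; Trait 3: 1; Trait 4: 1; Trait 5: 1; Trait 6: 1; Trait 7: 1.
Total = 7.

7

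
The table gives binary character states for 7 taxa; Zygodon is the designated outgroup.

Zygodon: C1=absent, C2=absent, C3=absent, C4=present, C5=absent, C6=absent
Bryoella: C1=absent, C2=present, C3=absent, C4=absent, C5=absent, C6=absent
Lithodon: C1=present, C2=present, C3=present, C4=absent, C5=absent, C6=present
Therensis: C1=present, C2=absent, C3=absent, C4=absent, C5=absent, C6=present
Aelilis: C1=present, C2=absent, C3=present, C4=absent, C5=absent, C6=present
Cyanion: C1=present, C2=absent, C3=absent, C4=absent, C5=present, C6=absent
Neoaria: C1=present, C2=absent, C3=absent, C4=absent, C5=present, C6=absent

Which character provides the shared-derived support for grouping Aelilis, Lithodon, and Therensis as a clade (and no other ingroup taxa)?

Character polarity is set by the outgroup: the derived state is whichever differs from the outgroup's state, so for C4 the derived state is 'absent', and for the remaining characters it is 'present'.
Only Aelilis, Cyanion, Lithodon, Neoaria, and Therensis show the derived state 'present' for C1, supporting them as a clade.
C2 groups Bryoella and Lithodon, which is incompatible with the clades supported by the remaining characters; treating it as convergent (homoplasy) costs fewer steps than any alternative tree.
Only Aelilis and Lithodon show the derived state 'present' for C3, supporting them as a clade.
C4 (derived state 'absent') is shared by all ingroup taxa — unites the whole ingroup.
C5: derived state 'present' in Cyanion and Neoaria only — synapomorphy for {Cyanion, Neoaria}.
Only Aelilis, Lithodon, and Therensis show the derived state 'present' for C6, supporting them as a clade.
Most parsimonious ingroup topology: (Bryoella,(((Lithodon,Aelilis),Therensis),(Cyanion,Neoaria))).
The clade {Aelilis, Lithodon, Therensis} is supported by C6: its derived state 'present' occurs in exactly those taxa and in no other taxon (including the outgroup).

C6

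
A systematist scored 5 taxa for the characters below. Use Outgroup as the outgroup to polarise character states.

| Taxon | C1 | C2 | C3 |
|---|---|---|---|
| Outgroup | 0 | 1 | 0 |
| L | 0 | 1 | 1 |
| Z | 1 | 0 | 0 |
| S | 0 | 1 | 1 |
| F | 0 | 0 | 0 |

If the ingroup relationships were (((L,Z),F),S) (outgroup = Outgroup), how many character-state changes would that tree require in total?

Map each character onto (((L,Z),F),S) (rooted by Outgroup) and count the minimum state changes it requires (Fitch parsimony):
C1: 1; C2: 2; C3: 2.
Total tree length = 5.

5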